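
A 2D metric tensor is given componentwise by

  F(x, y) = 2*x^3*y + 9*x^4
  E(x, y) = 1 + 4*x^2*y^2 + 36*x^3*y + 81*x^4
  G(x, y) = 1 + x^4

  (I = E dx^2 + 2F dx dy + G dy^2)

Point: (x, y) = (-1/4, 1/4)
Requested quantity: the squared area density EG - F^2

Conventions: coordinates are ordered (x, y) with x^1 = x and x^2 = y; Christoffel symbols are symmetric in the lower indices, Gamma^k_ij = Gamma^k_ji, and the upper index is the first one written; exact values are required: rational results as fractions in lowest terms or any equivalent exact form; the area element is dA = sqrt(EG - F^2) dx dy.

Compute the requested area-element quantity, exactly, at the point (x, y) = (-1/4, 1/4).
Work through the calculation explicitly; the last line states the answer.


E = 305/256, F = 7/256, G = 257/256; EG - F^2 = 153/128

Answer: EG - F^2 = 153/128


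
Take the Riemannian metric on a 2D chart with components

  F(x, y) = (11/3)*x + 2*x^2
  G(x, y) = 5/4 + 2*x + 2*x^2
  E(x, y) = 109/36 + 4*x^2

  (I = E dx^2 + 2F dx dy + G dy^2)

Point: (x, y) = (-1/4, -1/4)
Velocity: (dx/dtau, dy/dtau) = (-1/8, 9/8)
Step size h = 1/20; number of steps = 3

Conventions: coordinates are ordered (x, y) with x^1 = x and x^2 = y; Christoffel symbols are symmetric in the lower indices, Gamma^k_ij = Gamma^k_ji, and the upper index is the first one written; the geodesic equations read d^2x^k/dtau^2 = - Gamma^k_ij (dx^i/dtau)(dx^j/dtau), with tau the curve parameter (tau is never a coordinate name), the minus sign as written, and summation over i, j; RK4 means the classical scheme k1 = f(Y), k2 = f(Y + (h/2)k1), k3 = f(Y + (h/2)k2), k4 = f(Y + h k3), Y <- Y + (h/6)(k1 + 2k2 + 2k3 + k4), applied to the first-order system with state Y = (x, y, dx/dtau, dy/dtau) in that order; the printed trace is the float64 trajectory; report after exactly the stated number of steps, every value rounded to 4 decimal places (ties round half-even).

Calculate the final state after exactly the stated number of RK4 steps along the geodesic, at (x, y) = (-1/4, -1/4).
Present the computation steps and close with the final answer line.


f(Y) = (dx/dtau, dy/dtau, -Gamma^x_ij Y'^i Y'^j, -Gamma^y_ij Y'^i Y'^j) with the Gammas evaluated at the stage position; h = 0.050000; intermediate values shown to 6 dp
step 0: x = -0.2500, y = -0.2500, dx/dtau = -0.1250, dy/dtau = 1.1250
step 1:
  k1: at (x, y) = (-0.250000, -0.250000), (dx/dtau, dy/dtau) = (-0.125000, 1.125000); Gamma_xxx = 0.551510, Gamma_xxy = 0.176607, Gamma_xyy = -0.195198, Gamma_yxx = 3.546605, Gamma_yxy = 0.731216, Gamma_yyy = -0.176607; k1 = (-0.125000, 1.125000, 0.288100, 0.373757)
  k2: at (x, y) = (-0.253125, -0.221875), (dx/dtau, dy/dtau) = (-0.117797, 1.134344); Gamma_xxx = 0.557926, Gamma_xxy = 0.177652, Gamma_xyy = -0.193622, Gamma_yxx = 3.556046, Gamma_yxy = 0.729295, Gamma_yyy = -0.177652; k2 = (-0.117797, 1.134344, 0.288876, 0.374148)
  k3: at (x, y) = (-0.252945, -0.221641), (dx/dtau, dy/dtau) = (-0.117778, 1.134354); Gamma_xxx = 0.557558, Gamma_xxy = 0.177593, Gamma_xyy = -0.193713, Gamma_yxx = 3.555503, Gamma_yxy = 0.729408, Gamma_yyy = -0.177593; k3 = (-0.117778, 1.134354, 0.288981, 0.374099)
  k4: at (x, y) = (-0.255889, -0.193282), (dx/dtau, dy/dtau) = (-0.110551, 1.143705); Gamma_xxx = 0.563567, Gamma_xxy = 0.178539, Gamma_xyy = -0.192224, Gamma_yxx = 3.564368, Gamma_yxy = 0.727532, Gamma_yyy = -0.178539; k4 = (-0.110551, 1.143705, 0.289700, 0.373952)
  Y <- Y + (h/6)(k1 + 2k2 + 2k3 + k4): x = -0.2559, y = -0.1933, dx/dtau = -0.1106, dy/dtau = 1.1437
step 2:
  k1: at (x, y) = (-0.255889, -0.193282), (dx/dtau, dy/dtau) = (-0.110554, 1.143702); Gamma_xxx = 0.563567, Gamma_xxy = 0.178539, Gamma_xyy = -0.192223, Gamma_yxx = 3.564369, Gamma_yxy = 0.727532, Gamma_yyy = -0.178539; k1 = (-0.110554, 1.143702, 0.289700, 0.373953)
  k2: at (x, y) = (-0.258653, -0.164690), (dx/dtau, dy/dtau) = (-0.103312, 1.153051); Gamma_xxx = 0.569174, Gamma_xxy = 0.179389, Gamma_xyy = -0.190819, Gamma_yxx = 3.572661, Gamma_yxy = 0.725707, Gamma_yyy = -0.179389; k2 = (-0.103312, 1.153051, 0.290363, 0.373267)
  k3: at (x, y) = (-0.258472, -0.164456), (dx/dtau, dy/dtau) = (-0.103295, 1.153033); Gamma_xxx = 0.568808, Gamma_xxy = 0.179334, Gamma_xyy = -0.190911, Gamma_yxx = 3.572119, Gamma_yxy = 0.725828, Gamma_yyy = -0.179334; k3 = (-0.103295, 1.153033, 0.290463, 0.373204)
  k4: at (x, y) = (-0.261054, -0.135631), (dx/dtau, dy/dtau) = (-0.096031, 1.162362); Gamma_xxx = 0.574017, Gamma_xxy = 0.180097, Gamma_xyy = -0.189595, Gamma_yxx = 3.579837, Gamma_yxy = 0.724069, Gamma_yyy = -0.180097; k4 = (-0.096031, 1.162362, 0.291071, 0.371959)
  Y <- Y + (h/6)(k1 + 2k2 + 2k3 + k4): x = -0.2611, y = -0.1356, dx/dtau = -0.0960, dy/dtau = 1.1624
step 3:
  k1: at (x, y) = (-0.261054, -0.135631), (dx/dtau, dy/dtau) = (-0.096034, 1.162359); Gamma_xxx = 0.574017, Gamma_xxy = 0.180097, Gamma_xyy = -0.189595, Gamma_yxx = 3.579838, Gamma_yxy = 0.724069, Gamma_yyy = -0.180097; k1 = (-0.096034, 1.162359, 0.291070, 0.371960)
  k2: at (x, y) = (-0.263455, -0.106572), (dx/dtau, dy/dtau) = (-0.088757, 1.171658); Gamma_xxx = 0.578832, Gamma_xxy = 0.180777, Gamma_xyy = -0.188366, Gamma_yxx = 3.586985, Gamma_yxy = 0.722382, Gamma_yyy = -0.180777; k2 = (-0.088757, 1.171658, 0.291624, 0.370155)
  k3: at (x, y) = (-0.263273, -0.106339), (dx/dtau, dy/dtau) = (-0.088743, 1.171613); Gamma_xxx = 0.578468, Gamma_xxy = 0.180727, Gamma_xyy = -0.188459, Gamma_yxx = 3.586444, Gamma_yxy = 0.722512, Gamma_yyy = -0.180727; k3 = (-0.088743, 1.171613, 0.291719, 0.370078)
  k4: at (x, y) = (-0.265491, -0.077050), (dx/dtau, dy/dtau) = (-0.081448, 1.180863); Gamma_xxx = 0.582894, Gamma_xxy = 0.181331, Gamma_xyy = -0.187319, Gamma_yxx = 3.593022, Gamma_yxy = 0.720911, Gamma_yyy = -0.181331; k4 = (-0.081448, 1.180863, 0.292219, 0.367693)
  Y <- Y + (h/6)(k1 + 2k2 + 2k3 + k4): x = -0.2655, y = -0.0770, dx/dtau = -0.0815, dy/dtau = 1.1809

Answer: x = -0.2655, y = -0.0770, dx/dtau = -0.0815, dy/dtau = 1.1809


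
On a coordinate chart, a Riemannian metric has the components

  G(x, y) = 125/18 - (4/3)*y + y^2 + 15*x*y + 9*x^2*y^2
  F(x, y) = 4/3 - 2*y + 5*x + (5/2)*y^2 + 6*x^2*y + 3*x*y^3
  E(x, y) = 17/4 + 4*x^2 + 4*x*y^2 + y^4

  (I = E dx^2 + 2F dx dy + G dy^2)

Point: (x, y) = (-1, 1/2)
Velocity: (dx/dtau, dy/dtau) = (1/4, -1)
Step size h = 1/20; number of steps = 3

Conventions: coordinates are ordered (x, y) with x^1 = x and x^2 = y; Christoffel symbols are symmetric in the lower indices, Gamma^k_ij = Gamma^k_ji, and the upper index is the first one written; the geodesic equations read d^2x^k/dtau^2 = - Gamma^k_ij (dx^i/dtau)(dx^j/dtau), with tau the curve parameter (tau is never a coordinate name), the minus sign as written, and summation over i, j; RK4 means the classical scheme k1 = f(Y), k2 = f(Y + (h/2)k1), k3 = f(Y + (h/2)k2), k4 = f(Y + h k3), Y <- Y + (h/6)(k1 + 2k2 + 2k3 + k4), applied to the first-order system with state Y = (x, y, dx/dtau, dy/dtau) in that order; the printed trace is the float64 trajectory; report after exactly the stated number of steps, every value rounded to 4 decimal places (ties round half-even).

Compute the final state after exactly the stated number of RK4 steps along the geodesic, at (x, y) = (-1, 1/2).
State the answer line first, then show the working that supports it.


Answer: x = -0.9610, y = 0.3756, dx/dtau = 0.2694, dy/dtau = -0.7055

f(Y) = (dx/dtau, dy/dtau, -Gamma^x_ij Y'^i Y'^j, -Gamma^y_ij Y'^i Y'^j) with the Gammas evaluated at the stage position; h = 0.050000; intermediate values shown to 6 dp
step 0: x = -1.0000, y = 0.5000, dx/dtau = 0.2500, dy/dtau = -1.0000
step 1:
  k1: at (x, y) = (-1.000000, 0.500000), (dx/dtau, dy/dtau) = (0.250000, -1.000000); Gamma_xxx = -0.392333, Gamma_xxy = -0.015144, Gamma_xyy = -0.132513, Gamma_yxx = 0.445457, Gamma_yxy = 1.157123, Gamma_yyy = -2.625177; k1 = (0.250000, -1.000000, 0.149462, 3.175898)
  k2: at (x, y) = (-0.993750, 0.475000), (dx/dtau, dy/dtau) = (0.253737, -0.920603); Gamma_xxx = -0.370446, Gamma_xxy = -0.010547, Gamma_xyy = -0.145318, Gamma_yxx = 0.523733, Gamma_yxy = 1.045758, Gamma_yyy = -2.493773; k2 = (0.253737, -0.920603, 0.142081, 2.568335)
  k3: at (x, y) = (-0.993657, 0.476985), (dx/dtau, dy/dtau) = (0.253552, -0.935792); Gamma_xxx = -0.371693, Gamma_xxy = -0.010758, Gamma_xyy = -0.145135, Gamma_yxx = 0.519668, Gamma_yxy = 1.053915, Gamma_yyy = -2.502083; k3 = (0.253552, -0.935792, 0.145886, 2.657809)
  k4: at (x, y) = (-0.987322, 0.453210), (dx/dtau, dy/dtau) = (0.257294, -0.867110); Gamma_xxx = -0.353083, Gamma_xxy = -0.007562, Gamma_xyy = -0.154899, Gamma_yxx = 0.575295, Gamma_yxy = 0.954783, Gamma_yyy = -2.380368; k4 = (0.257294, -0.867110, 0.136465, 2.177693)
  Y <- Y + (h/6)(k1 + 2k2 + 2k3 + k4): x = -0.9873, y = 0.4535, dx/dtau = 0.2572, dy/dtau = -0.8683
step 2:
  k1: at (x, y) = (-0.987318, 0.453501), (dx/dtau, dy/dtau) = (0.257182, -0.868284); Gamma_xxx = -0.353249, Gamma_xxy = -0.007585, Gamma_xyy = -0.154885, Gamma_yxx = 0.574855, Gamma_yxy = 0.955901, Gamma_yyy = -2.381561; k1 = (0.257182, -0.868284, 0.136748, 2.184397)
  k2: at (x, y) = (-0.980888, 0.431794), (dx/dtau, dy/dtau) = (0.260601, -0.813674); Gamma_xxx = -0.337857, Gamma_xxy = -0.005457, Gamma_xyy = -0.162294, Gamma_yxx = 0.612978, Gamma_yxy = 0.871532, Gamma_yyy = -2.273835; k2 = (0.260601, -0.813674, 0.128080, 1.833407)
  k3: at (x, y) = (-0.980803, 0.433159), (dx/dtau, dy/dtau) = (0.260384, -0.822449); Gamma_xxx = -0.338520, Gamma_xxy = -0.005525, Gamma_xyy = -0.162380, Gamma_yxx = 0.611576, Gamma_yxy = 0.876398, Gamma_yyy = -2.278974; k3 = (0.260384, -0.822449, 0.130423, 1.875450)
  k4: at (x, y) = (-0.974299, 0.412378), (dx/dtau, dy/dtau) = (0.263703, -0.774512); Gamma_xxx = -0.325133, Gamma_xxy = -0.004055, Gamma_xyy = -0.168149, Gamma_yxx = 0.639233, Gamma_yxy = 0.800878, Gamma_yyy = -2.180073; k4 = (0.263703, -0.774512, 0.121820, 1.590450)
  Y <- Y + (h/6)(k1 + 2k2 + 2k3 + k4): x = -0.9743, y = 0.4125, dx/dtau = 0.2636, dy/dtau = -0.7750
step 3:
  k1: at (x, y) = (-0.974294, 0.412542), (dx/dtau, dy/dtau) = (0.263645, -0.775013); Gamma_xxx = -0.325207, Gamma_xxy = -0.004061, Gamma_xyy = -0.168162, Gamma_yxx = 0.639109, Gamma_yxy = 0.801426, Gamma_yyy = -2.180673; k1 = (0.263645, -0.775013, 0.121951, 1.592895)
  k2: at (x, y) = (-0.967703, 0.393167), (dx/dtau, dy/dtau) = (0.266694, -0.735191); Gamma_xxx = -0.313754, Gamma_xxy = -0.003097, Gamma_xyy = -0.172665, Gamma_yxx = 0.658602, Gamma_yxy = 0.735593, Gamma_yyy = -2.092043; k2 = (0.266694, -0.735191, 0.114428, 1.372374)
  k3: at (x, y) = (-0.967627, 0.394162), (dx/dtau, dy/dtau) = (0.266506, -0.740704); Gamma_xxx = -0.314140, Gamma_xxy = -0.003118, Gamma_xyy = -0.172831, Gamma_yxx = 0.658128, Gamma_yxy = 0.738696, Gamma_yyy = -2.095362; k3 = (0.266506, -0.740704, 0.115903, 1.394500)
  k4: at (x, y) = (-0.960969, 0.375507), (dx/dtau, dy/dtau) = (0.269440, -0.705288); Gamma_xxx = -0.304012, Gamma_xxy = -0.002493, Gamma_xyy = -0.176339, Gamma_yxx = 0.672261, Gamma_yxy = 0.679176, Gamma_yyy = -2.013704; k4 = (0.269440, -0.705288, 0.108840, 1.211006)
  Y <- Y + (h/6)(k1 + 2k2 + 2k3 + k4): x = -0.9610, y = 0.3756, dx/dtau = 0.2694, dy/dtau = -0.7055


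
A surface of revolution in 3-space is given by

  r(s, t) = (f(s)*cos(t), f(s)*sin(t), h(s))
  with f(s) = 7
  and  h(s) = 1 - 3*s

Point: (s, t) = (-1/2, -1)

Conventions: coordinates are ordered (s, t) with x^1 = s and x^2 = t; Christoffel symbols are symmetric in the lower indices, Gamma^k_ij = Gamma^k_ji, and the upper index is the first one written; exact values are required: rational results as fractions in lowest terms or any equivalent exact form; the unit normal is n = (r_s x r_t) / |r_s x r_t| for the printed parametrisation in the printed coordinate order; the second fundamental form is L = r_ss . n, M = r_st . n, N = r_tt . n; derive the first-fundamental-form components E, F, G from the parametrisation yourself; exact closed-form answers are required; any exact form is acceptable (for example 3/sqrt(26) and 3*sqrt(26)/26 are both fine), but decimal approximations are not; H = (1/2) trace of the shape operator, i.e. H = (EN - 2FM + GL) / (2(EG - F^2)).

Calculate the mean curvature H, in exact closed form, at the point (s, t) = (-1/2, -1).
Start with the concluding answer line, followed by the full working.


Answer: H = -1/14

f = 7, f' = 0, f'' = 0, h' = -3, h'' = 0
E = 9, F = 0, G = 49; answer radicand W^2 = 9
unnormalised second-form numerators: l = 0, m = 0, n = -21; L = l/sqrt(9), and similarly M = m/sqrt(W^2), N = n/sqrt(W^2)
H = (E*n - 2*F*m + G*l) / (2*(EG - F^2)*sqrt(W^2)); E*n - 2*F*m + G*l = -189, EG - F^2 = 441, so H = (-3/14)/sqrt(9)


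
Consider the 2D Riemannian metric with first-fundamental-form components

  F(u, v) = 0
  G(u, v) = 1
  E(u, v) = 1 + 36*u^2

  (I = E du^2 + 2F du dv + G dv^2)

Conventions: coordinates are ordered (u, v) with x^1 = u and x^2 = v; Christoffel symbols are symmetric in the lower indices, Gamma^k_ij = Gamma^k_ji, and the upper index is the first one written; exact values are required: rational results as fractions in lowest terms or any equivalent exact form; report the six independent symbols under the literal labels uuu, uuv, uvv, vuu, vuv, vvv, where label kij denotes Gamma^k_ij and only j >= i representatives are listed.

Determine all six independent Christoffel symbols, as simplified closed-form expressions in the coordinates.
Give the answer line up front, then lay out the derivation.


Answer: Gamma_uuu = 36*u/(36*u^2 + 1), Gamma_uuv = 0, Gamma_uvv = 0, Gamma_vuu = 0, Gamma_vuv = 0, Gamma_vvv = 0

E = 1 + 36*u^2; F = 0; G = 1
Gamma^k_ij = (1/2) g^{kl} (d_i g_jl + d_j g_il - d_l g_ij), with g^inv = (1/(EG-F^2)) [[G, -F], [-F, E]]
first partials: E_u = 72*u, E_v = 0, F_u = 0, F_v = 0, G_u = 0, G_v = 0
D = EG - F^2 = 1 + 36*u^2
expanded: Gamma^u_uu = (G E_u - 2F F_u + F E_v)/(2D), Gamma^u_uv = (G E_v - F G_u)/(2D), Gamma^u_vv = (2G F_v - G G_u - F G_v)/(2D), Gamma^v_uu = (2E F_u - E E_v - F E_u)/(2D), Gamma^v_uv = (E G_u - F E_v)/(2D), Gamma^v_vv = (E G_v - 2F F_v + F G_u)/(2D); substitute and cancel common factors


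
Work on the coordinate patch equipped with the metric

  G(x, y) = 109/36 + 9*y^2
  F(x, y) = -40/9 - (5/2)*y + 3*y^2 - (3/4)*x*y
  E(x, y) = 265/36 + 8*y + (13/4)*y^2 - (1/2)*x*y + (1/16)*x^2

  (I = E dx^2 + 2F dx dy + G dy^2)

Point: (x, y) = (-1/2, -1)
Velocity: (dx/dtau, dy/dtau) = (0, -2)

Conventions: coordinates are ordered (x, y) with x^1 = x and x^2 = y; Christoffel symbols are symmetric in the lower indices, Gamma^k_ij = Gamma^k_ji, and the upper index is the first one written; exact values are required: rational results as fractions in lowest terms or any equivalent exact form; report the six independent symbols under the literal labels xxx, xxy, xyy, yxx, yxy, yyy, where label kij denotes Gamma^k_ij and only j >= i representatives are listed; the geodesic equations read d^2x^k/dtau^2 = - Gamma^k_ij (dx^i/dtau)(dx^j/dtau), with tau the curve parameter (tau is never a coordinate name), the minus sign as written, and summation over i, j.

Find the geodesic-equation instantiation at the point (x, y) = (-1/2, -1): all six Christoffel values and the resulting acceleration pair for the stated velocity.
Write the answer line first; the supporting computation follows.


Answer: Gamma_xxx = 2086/21599, Gamma_xxy = 24248/64797, Gamma_xyy = -211048/64797, Gamma_yxx = -685/43198, Gamma_yxy = -1372/64797, Gamma_yyy = -36544/64797; accelerations (d^2x/dtau^2, d^2y/dtau^2) = (844192/64797, 146176/64797)

E = 1369/576, F = 49/72, G = 433/36 at the point
E_x = 7/16, E_y = 7/4, F_x = 3/4, F_y = -65/8, G_x = 0, G_y = -18
EG - F^2 = 21599/768;  g^inv = (768/21599) * [[433/36, -49/72], [-49/72, 1369/576]]
first-kind symbols [ij,l] = (1/2)(d_i g_jl + d_j g_il - d_l g_ij): [xx,x] = E_x/2 = 7/32, [xx,y] = F_x - E_y/2 = -1/8, [xy,x] = E_y/2 = 7/8, [xy,y] = G_x/2 = 0, [yy,x] = F_y - G_x/2 = -65/8, [yy,y] = G_y/2 = -9
Gamma^x_ij = (G*[ij,x] - F*[ij,y])/(EG - F^2), Gamma^y_ij = (E*[ij,y] - F*[ij,x])/(EG - F^2)
Gamma_xxx = 2086/21599, Gamma_xxy = 24248/64797, Gamma_xyy = -211048/64797, Gamma_yxx = -685/43198, Gamma_yxy = -1372/64797, Gamma_yyy = -36544/64797
d^2x/dtau^2 = -(Gamma_xxx*(0)^2 + 2*Gamma_xxy*(0)*(-2) + Gamma_xyy*(-2)^2) = 844192/64797
d^2y/dtau^2 = -(Gamma_yxx*(0)^2 + 2*Gamma_yxy*(0)*(-2) + Gamma_yyy*(-2)^2) = 146176/64797


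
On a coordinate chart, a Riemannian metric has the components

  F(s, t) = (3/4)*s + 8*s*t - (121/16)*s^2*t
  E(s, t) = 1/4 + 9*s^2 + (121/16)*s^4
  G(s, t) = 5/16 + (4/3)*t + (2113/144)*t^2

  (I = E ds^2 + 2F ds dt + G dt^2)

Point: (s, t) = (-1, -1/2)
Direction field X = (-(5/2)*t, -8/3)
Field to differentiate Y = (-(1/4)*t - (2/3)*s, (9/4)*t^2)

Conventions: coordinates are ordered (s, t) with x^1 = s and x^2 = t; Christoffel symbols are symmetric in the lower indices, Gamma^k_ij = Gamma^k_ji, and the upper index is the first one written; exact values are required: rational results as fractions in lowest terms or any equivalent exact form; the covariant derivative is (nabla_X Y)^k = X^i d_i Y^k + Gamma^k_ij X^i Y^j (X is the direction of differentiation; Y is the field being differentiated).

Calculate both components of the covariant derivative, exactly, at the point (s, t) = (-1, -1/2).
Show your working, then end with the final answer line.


E = 269/16, F = 225/32, G = 1909/576 at the point
E_s = -193/4, E_t = 0, F_s = -173/16, F_t = -249/16, G_s = 0, G_t = -1921/144
EG - F^2 = 7237/1152;  g^inv = (1152/7237) * [[1909/576, -225/32], [-225/32, 269/16]]
first-kind symbols [ij,l] = (1/2)(d_i g_jl + d_j g_il - d_l g_ij): [ss,s] = E_s/2 = -193/8, [ss,t] = F_s - E_t/2 = -173/16, [st,s] = E_t/2 = 0, [st,t] = G_s/2 = 0, [tt,s] = F_t - G_s/2 = -249/16, [tt,t] = G_t/2 = -1921/288
Gamma^s_ij = (G*[ij,s] - F*[ij,t])/(EG - F^2), Gamma^t_ij = (E*[ij,t] - F*[ij,s])/(EG - F^2)
Gamma_sss = -4528/7237, Gamma_sst = 0, Gamma_stt = -10779/14474, Gamma_tss = -14004/7237, Gamma_tst = 0, Gamma_ttt = -3131/7237
X = (5/4, -8/3), Y = (19/24, 9/16) at the point

Answer: (nabla_X Y)^s = 9589/28948, (nabla_X Y)^t = 274083/57896


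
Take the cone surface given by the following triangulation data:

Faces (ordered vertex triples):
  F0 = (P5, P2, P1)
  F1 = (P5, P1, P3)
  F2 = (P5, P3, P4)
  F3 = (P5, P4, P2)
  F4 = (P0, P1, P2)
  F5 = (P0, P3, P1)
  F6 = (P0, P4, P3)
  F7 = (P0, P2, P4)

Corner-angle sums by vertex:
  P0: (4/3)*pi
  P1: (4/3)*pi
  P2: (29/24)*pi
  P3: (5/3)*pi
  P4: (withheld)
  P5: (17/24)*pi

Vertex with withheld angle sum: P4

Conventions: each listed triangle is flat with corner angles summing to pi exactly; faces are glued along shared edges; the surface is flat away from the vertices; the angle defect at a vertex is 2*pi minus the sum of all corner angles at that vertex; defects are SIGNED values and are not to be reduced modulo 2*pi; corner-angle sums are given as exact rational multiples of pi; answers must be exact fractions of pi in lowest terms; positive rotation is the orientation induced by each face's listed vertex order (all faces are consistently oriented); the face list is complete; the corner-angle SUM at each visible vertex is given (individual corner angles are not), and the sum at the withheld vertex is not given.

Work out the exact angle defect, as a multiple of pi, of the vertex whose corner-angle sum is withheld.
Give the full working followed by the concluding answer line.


V = 6, E = 12, F = 8; chi = V - E + F = 2
Gauss-Bonnet: total defect = 2*pi*chi = 4*pi; visible defects sum to (15/4)*pi

Answer: defect(P4) = pi/4


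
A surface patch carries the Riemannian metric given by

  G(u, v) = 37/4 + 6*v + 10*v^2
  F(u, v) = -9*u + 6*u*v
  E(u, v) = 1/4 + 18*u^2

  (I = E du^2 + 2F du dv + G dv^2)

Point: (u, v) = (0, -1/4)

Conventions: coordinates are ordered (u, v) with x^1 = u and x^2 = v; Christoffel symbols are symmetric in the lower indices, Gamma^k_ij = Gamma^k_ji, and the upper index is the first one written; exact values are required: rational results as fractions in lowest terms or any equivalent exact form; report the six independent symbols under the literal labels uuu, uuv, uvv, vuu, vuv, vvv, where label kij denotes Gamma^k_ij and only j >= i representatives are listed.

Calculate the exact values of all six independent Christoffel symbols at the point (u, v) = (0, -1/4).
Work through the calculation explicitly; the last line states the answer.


E = 1/4, F = 0, G = 67/8 at the point
E_u = 0, E_v = 0, F_u = -21/2, F_v = 0, G_u = 0, G_v = 1
EG - F^2 = 67/32;  g^inv = (32/67) * [[67/8, 0], [0, 1/4]]
first-kind symbols [ij,l] = (1/2)(d_i g_jl + d_j g_il - d_l g_ij): [uu,u] = E_u/2 = 0, [uu,v] = F_u - E_v/2 = -21/2, [uv,u] = E_v/2 = 0, [uv,v] = G_u/2 = 0, [vv,u] = F_v - G_u/2 = 0, [vv,v] = G_v/2 = 1/2
Gamma^u_ij = (G*[ij,u] - F*[ij,v])/(EG - F^2), Gamma^v_ij = (E*[ij,v] - F*[ij,u])/(EG - F^2)

Answer: Gamma_uuu = 0, Gamma_uuv = 0, Gamma_uvv = 0, Gamma_vuu = -84/67, Gamma_vuv = 0, Gamma_vvv = 4/67


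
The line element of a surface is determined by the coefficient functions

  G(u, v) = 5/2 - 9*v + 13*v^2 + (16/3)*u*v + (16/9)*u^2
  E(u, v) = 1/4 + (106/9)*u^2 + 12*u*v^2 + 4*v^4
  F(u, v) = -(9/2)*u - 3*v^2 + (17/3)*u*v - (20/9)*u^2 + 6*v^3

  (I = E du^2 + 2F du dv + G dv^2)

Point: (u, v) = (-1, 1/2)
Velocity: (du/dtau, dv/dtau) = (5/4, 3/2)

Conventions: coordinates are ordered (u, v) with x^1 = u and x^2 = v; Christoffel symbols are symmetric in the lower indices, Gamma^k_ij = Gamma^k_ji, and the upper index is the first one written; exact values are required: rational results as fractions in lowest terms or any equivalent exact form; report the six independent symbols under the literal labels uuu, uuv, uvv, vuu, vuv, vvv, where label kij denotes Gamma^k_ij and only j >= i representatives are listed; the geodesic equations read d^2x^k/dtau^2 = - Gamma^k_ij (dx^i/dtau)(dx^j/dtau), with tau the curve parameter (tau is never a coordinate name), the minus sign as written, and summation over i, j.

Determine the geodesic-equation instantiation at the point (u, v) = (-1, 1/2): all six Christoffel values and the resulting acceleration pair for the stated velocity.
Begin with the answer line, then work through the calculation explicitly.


Answer: Gamma_uuu = 395/1971, Gamma_uuv = -1330/1971, Gamma_uvv = -1111/1971, Gamma_vuu = 43060/1971, Gamma_vuv = -4472/1971, Gamma_vvv = -5348/1971; accelerations (d^2u/dtau^2, d^2v/dtau^2) = (109921/31536, -153913/7884)

E = 167/18, F = -5/9, G = 13/36 at the point
E_u = -185/9, E_v = -10, F_u = 25/9, F_v = -25/6, G_u = -8/9, G_v = -4/3
EG - F^2 = 73/24;  g^inv = (24/73) * [[13/36, 5/9], [5/9, 167/18]]
first-kind symbols [ij,l] = (1/2)(d_i g_jl + d_j g_il - d_l g_ij): [uu,u] = E_u/2 = -185/18, [uu,v] = F_u - E_v/2 = 70/9, [uv,u] = E_v/2 = -5, [uv,v] = G_u/2 = -4/9, [vv,u] = F_v - G_u/2 = -67/18, [vv,v] = G_v/2 = -2/3
Gamma^u_ij = (G*[ij,u] - F*[ij,v])/(EG - F^2), Gamma^v_ij = (E*[ij,v] - F*[ij,u])/(EG - F^2)
Gamma_uuu = 395/1971, Gamma_uuv = -1330/1971, Gamma_uvv = -1111/1971, Gamma_vuu = 43060/1971, Gamma_vuv = -4472/1971, Gamma_vvv = -5348/1971
d^2u/dtau^2 = -(Gamma_uuu*(5/4)^2 + 2*Gamma_uuv*(5/4)*(3/2) + Gamma_uvv*(3/2)^2) = 109921/31536
d^2v/dtau^2 = -(Gamma_vuu*(5/4)^2 + 2*Gamma_vuv*(5/4)*(3/2) + Gamma_vvv*(3/2)^2) = -153913/7884


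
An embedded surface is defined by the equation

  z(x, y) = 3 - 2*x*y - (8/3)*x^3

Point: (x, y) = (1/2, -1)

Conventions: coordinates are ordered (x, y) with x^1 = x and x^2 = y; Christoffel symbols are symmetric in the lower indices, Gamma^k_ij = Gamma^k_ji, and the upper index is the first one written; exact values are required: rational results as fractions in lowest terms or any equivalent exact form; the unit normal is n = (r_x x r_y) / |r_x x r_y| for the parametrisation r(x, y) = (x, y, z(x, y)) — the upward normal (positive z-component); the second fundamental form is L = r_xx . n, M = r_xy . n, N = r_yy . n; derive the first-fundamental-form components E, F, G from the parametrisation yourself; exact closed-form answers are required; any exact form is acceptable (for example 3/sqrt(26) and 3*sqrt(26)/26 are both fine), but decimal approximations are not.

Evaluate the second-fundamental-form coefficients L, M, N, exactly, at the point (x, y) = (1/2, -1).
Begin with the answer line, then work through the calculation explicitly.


Answer: L = -4*sqrt(2), M = -sqrt(2), N = 0

z_x = 0, z_y = -1, z_xx = -8, z_xy = -2, z_yy = 0
E = 1, F = 0, G = 2; answer radicand W^2 = 2
unnormalised second-form numerators: l = -8, m = -2, n = 0; L = l/sqrt(2), and similarly M = m/sqrt(W^2), N = n/sqrt(W^2)


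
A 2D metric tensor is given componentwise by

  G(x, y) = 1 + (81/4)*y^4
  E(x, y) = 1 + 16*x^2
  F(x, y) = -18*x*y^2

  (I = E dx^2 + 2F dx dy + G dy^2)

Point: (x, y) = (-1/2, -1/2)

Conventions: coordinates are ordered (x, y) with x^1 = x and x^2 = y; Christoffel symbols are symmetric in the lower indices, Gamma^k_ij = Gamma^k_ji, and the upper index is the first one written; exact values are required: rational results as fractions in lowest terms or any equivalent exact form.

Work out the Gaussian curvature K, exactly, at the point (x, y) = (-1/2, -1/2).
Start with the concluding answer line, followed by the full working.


Answer: K = 73728/160801

E = 5, F = 9/4, G = 145/64, EG - F^2 = 401/64 at the point
E_x = -16, E_y = 0, F_x = -9/2, F_y = -9, G_x = 0, G_y = -81/8
E_yy = 0, F_xy = 18, G_xx = 0
By Brioschi, K is (det M1 - det M2) divided by (EG - F^2) squared.
M1 = [[-E_yy/2 + F_xy - G_xx/2, E_x/2, F_x - E_y/2], [F_y - G_x/2, E, F], [G_y/2, F, G]] = [[18, -8, -9/2], [-9, 5, 9/4], [-81/16, 9/4, 145/64]]; det M1 = 18
M2 = [[0, E_y/2, G_x/2], [E_y/2, E, F], [G_x/2, F, G]] = [[0, 0, 0], [0, 5, 9/4], [0, 9/4, 145/64]]; det M2 = 0
det M1 - det M2 = 18; K = 18 / (401/64)^2 = 73728/160801


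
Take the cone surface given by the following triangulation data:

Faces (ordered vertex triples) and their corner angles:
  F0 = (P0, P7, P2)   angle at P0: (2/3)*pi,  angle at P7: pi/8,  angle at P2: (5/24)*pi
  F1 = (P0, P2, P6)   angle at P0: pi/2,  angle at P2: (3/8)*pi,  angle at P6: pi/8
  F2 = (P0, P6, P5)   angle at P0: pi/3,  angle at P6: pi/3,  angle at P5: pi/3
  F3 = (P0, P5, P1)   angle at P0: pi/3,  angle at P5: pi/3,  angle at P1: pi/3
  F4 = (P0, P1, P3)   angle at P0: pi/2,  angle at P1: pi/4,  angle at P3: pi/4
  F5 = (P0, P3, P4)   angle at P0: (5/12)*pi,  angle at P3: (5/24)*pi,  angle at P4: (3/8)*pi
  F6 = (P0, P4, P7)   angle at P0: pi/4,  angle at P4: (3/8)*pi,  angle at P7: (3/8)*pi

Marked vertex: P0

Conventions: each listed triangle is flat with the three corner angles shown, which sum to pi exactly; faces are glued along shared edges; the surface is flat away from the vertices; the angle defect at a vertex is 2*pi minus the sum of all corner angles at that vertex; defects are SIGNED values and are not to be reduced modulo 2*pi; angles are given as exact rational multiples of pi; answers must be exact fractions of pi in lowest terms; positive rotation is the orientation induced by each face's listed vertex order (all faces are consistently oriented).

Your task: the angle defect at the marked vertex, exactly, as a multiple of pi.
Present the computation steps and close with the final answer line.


Sum of corner angles at P0: 3*pi
defect = 2*pi - 3*pi

Answer: defect(P0) = -pi


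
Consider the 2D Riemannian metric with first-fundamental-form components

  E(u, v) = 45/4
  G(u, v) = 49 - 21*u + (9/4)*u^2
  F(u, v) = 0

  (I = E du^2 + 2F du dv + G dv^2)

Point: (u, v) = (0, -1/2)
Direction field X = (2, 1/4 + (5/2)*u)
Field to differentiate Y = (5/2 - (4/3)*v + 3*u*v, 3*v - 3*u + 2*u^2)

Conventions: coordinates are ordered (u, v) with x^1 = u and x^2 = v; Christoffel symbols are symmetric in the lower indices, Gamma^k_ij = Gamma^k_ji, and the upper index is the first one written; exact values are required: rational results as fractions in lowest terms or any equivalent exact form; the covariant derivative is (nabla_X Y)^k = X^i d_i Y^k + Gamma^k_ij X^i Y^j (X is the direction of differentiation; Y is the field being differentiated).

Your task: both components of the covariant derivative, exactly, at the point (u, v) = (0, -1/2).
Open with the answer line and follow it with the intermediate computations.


Answer: (nabla_X Y)^u = -221/60, (nabla_X Y)^v = -535/112

E = 45/4, F = 0, G = 49 at the point
E_u = 0, E_v = 0, F_u = 0, F_v = 0, G_u = -21, G_v = 0
EG - F^2 = 2205/4;  g^inv = (4/2205) * [[49, 0], [0, 45/4]]
first-kind symbols [ij,l] = (1/2)(d_i g_jl + d_j g_il - d_l g_ij): [uu,u] = E_u/2 = 0, [uu,v] = F_u - E_v/2 = 0, [uv,u] = E_v/2 = 0, [uv,v] = G_u/2 = -21/2, [vv,u] = F_v - G_u/2 = 21/2, [vv,v] = G_v/2 = 0
Gamma^u_ij = (G*[ij,u] - F*[ij,v])/(EG - F^2), Gamma^v_ij = (E*[ij,v] - F*[ij,u])/(EG - F^2)
Gamma_uuu = 0, Gamma_uuv = 0, Gamma_uvv = 14/15, Gamma_vuu = 0, Gamma_vuv = -3/14, Gamma_vvv = 0
X = (2, 1/4), Y = (19/6, -3/2) at the point


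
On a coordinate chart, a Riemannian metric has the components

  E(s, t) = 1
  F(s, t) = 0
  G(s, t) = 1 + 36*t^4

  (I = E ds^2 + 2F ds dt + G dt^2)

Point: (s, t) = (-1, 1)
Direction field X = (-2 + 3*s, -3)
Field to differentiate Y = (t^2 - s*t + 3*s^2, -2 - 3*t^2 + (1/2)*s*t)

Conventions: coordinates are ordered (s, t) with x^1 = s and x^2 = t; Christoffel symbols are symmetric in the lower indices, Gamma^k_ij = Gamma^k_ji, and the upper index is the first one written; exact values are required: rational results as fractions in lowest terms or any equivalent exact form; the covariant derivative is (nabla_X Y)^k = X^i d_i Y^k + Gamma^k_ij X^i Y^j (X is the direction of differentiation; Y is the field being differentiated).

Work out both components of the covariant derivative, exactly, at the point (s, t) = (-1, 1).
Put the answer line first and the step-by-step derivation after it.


Answer: (nabla_X Y)^s = 26, (nabla_X Y)^t = 1817/37

E = 1, F = 0, G = 37 at the point
E_s = 0, E_t = 0, F_s = 0, F_t = 0, G_s = 0, G_t = 144
EG - F^2 = 37;  g^inv = (1/37) * [[37, 0], [0, 1]]
first-kind symbols [ij,l] = (1/2)(d_i g_jl + d_j g_il - d_l g_ij): [ss,s] = E_s/2 = 0, [ss,t] = F_s - E_t/2 = 0, [st,s] = E_t/2 = 0, [st,t] = G_s/2 = 0, [tt,s] = F_t - G_s/2 = 0, [tt,t] = G_t/2 = 72
Gamma^s_ij = (G*[ij,s] - F*[ij,t])/(EG - F^2), Gamma^t_ij = (E*[ij,t] - F*[ij,s])/(EG - F^2)
Gamma_sss = 0, Gamma_sst = 0, Gamma_stt = 0, Gamma_tss = 0, Gamma_tst = 0, Gamma_ttt = 72/37
X = (-5, -3), Y = (5, -11/2) at the point


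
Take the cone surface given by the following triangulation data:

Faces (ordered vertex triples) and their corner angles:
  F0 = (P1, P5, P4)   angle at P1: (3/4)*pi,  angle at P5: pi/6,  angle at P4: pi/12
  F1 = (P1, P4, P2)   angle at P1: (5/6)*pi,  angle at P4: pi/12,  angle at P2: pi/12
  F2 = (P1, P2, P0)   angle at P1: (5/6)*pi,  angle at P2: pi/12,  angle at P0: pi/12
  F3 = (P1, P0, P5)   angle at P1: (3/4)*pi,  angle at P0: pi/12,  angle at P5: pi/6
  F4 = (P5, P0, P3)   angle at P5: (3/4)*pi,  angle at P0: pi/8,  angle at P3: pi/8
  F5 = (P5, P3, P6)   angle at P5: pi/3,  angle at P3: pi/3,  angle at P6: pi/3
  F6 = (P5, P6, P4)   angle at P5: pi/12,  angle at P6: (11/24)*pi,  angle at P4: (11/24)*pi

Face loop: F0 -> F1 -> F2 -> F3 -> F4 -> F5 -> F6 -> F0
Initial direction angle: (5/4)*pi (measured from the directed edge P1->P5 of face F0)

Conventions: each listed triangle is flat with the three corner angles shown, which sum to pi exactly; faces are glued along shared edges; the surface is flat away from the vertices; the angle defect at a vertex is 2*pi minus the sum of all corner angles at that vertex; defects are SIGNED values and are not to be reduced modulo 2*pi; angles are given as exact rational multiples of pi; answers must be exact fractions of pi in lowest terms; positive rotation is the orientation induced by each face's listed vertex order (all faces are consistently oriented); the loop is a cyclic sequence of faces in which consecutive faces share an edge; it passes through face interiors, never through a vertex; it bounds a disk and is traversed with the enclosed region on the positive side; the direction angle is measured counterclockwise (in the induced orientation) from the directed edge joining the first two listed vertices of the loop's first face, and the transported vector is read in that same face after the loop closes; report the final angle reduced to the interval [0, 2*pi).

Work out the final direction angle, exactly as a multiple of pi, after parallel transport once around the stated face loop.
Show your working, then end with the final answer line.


enclosed vertex P1: corner angles sum to (19/6)*pi, defect = 2*pi - (19/6)*pi = (-7/6)*pi
enclosed vertex P5: corner angles sum to (3/2)*pi, defect = 2*pi - (3/2)*pi = pi/2
the rotation equals the total enclosed defect, so the final angle is initial + defects (mod 2*pi)
final angle = (5/4)*pi - (2/3)*pi = (7/12)*pi (mod 2*pi)

Answer: final direction angle = (7/12)*pi


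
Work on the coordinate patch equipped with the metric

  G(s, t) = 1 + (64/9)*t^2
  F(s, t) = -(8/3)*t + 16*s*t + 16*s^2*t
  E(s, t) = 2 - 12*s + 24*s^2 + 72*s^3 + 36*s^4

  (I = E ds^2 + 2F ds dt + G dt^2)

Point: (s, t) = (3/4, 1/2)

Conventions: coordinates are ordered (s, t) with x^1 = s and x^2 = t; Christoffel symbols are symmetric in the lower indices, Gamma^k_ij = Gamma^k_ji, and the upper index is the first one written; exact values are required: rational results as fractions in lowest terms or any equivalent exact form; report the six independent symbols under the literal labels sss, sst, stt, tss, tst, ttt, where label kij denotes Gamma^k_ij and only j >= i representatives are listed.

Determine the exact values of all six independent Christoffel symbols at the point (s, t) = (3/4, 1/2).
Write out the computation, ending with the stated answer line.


E = 3089/64, F = 55/6, G = 25/9 at the point
E_s = 825/4, E_t = 0, F_s = 20, F_t = 55/3, G_s = 0, G_t = 64/9
EG - F^2 = 28825/576;  g^inv = (576/28825) * [[25/9, -55/6], [-55/6, 3089/64]]
first-kind symbols [ij,l] = (1/2)(d_i g_jl + d_j g_il - d_l g_ij): [ss,s] = E_s/2 = 825/8, [ss,t] = F_s - E_t/2 = 20, [st,s] = E_t/2 = 0, [st,t] = G_s/2 = 0, [tt,s] = F_t - G_s/2 = 55/3, [tt,t] = G_t/2 = 32/9
Gamma^s_ij = (G*[ij,s] - F*[ij,t])/(EG - F^2), Gamma^t_ij = (E*[ij,t] - F*[ij,s])/(EG - F^2)

Answer: Gamma_sss = 2376/1153, Gamma_sst = 0, Gamma_stt = 2112/5765, Gamma_tss = 2304/5765, Gamma_tst = 0, Gamma_ttt = 2048/28825


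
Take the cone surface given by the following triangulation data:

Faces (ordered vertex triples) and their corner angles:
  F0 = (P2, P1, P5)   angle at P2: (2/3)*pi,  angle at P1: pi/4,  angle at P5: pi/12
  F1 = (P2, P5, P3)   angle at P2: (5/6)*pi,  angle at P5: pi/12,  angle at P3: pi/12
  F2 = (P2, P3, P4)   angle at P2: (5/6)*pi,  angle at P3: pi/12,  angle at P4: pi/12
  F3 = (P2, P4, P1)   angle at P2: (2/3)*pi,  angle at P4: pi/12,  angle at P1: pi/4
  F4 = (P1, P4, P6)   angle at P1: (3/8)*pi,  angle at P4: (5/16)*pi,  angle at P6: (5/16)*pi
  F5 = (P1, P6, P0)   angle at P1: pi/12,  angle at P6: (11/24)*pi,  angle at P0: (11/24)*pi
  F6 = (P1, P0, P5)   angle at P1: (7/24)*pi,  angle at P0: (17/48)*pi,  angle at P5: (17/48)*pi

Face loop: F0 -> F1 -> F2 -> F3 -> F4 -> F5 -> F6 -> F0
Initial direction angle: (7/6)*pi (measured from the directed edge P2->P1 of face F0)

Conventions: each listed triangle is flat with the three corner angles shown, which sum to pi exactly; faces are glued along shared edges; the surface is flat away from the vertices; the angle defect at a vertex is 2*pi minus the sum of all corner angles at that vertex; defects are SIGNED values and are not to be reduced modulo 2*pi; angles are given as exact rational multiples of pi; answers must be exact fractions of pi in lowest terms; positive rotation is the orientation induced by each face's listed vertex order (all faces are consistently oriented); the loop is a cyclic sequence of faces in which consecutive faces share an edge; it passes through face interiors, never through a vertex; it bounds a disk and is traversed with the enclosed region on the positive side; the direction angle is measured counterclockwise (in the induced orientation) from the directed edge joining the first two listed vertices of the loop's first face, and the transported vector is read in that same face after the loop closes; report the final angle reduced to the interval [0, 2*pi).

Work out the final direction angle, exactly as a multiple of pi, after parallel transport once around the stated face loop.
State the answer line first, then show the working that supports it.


Answer: final direction angle = (11/12)*pi

enclosed vertex P1: corner angles sum to (5/4)*pi, defect = 2*pi - (5/4)*pi = (3/4)*pi
enclosed vertex P2: corner angles sum to 3*pi, defect = 2*pi - 3*pi = -pi
by Gauss-Bonnet the loop rotates the vector by the enclosed defect sum (positive orientation, mod 2*pi)
final angle = (7/6)*pi - pi/4 = (11/12)*pi (mod 2*pi)


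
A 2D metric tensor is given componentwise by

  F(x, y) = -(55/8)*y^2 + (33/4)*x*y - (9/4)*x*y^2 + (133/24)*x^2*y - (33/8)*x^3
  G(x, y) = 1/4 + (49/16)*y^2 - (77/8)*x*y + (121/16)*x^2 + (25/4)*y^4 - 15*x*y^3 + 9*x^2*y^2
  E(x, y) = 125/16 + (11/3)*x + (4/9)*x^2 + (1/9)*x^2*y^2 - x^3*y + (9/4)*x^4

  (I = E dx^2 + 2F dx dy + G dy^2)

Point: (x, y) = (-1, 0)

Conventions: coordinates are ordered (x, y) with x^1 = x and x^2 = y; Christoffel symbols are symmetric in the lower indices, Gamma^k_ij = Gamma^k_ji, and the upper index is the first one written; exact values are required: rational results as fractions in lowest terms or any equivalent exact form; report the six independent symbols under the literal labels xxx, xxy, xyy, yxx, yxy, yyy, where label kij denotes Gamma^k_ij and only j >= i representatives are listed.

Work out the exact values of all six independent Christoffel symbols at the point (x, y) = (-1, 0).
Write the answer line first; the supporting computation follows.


Answer: Gamma_xxx = 66364/83921, Gamma_xxy = 80874/83921, Gamma_xyy = 41637/83921, Gamma_yxx = -173342/83921, Gamma_yxy = -123937/83921, Gamma_yyy = 29711/83921

E = 985/144, F = 33/8, G = 125/16 at the point
E_x = -56/9, E_y = 1, F_x = -99/8, F_y = -65/24, G_x = -121/8, G_y = 77/8
EG - F^2 = 83921/2304;  g^inv = (2304/83921) * [[125/16, -33/8], [-33/8, 985/144]]
first-kind symbols [ij,l] = (1/2)(d_i g_jl + d_j g_il - d_l g_ij): [xx,x] = E_x/2 = -28/9, [xx,y] = F_x - E_y/2 = -103/8, [xy,x] = E_y/2 = 1/2, [xy,y] = G_x/2 = -121/16, [yy,x] = F_y - G_x/2 = 233/48, [yy,y] = G_y/2 = 77/16
Gamma^x_ij = (G*[ij,x] - F*[ij,y])/(EG - F^2), Gamma^y_ij = (E*[ij,y] - F*[ij,x])/(EG - F^2)


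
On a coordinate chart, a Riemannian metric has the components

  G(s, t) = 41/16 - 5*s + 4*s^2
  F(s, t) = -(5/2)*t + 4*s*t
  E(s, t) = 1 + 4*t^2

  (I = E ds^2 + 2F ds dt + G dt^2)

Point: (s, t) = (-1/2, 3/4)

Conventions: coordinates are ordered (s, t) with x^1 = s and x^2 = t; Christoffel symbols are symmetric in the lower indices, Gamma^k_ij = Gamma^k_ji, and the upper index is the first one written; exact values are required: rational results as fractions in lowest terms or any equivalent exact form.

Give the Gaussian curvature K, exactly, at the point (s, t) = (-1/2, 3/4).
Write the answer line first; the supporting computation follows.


Answer: K = -1024/17689

E = 13/4, F = -27/8, G = 97/16, EG - F^2 = 133/16 at the point
E_s = 0, E_t = 6, F_s = 3, F_t = -9/2, G_s = -9, G_t = 0
E_tt = 8, F_st = 4, G_ss = 8
Using the Brioschi determinant formula for K from the metric derivatives:
M1 = [[-E_tt/2 + F_st - G_ss/2, E_s/2, F_s - E_t/2], [F_t - G_s/2, E, F], [G_t/2, F, G]] = [[-4, 0, 0], [0, 13/4, -27/8], [0, -27/8, 97/16]]; det M1 = -133/4
M2 = [[0, E_t/2, G_s/2], [E_t/2, E, F], [G_s/2, F, G]] = [[0, 3, -9/2], [3, 13/4, -27/8], [-9/2, -27/8, 97/16]]; det M2 = -117/4
det M1 - det M2 = -4; K = -4 / (133/16)^2 = -1024/17689


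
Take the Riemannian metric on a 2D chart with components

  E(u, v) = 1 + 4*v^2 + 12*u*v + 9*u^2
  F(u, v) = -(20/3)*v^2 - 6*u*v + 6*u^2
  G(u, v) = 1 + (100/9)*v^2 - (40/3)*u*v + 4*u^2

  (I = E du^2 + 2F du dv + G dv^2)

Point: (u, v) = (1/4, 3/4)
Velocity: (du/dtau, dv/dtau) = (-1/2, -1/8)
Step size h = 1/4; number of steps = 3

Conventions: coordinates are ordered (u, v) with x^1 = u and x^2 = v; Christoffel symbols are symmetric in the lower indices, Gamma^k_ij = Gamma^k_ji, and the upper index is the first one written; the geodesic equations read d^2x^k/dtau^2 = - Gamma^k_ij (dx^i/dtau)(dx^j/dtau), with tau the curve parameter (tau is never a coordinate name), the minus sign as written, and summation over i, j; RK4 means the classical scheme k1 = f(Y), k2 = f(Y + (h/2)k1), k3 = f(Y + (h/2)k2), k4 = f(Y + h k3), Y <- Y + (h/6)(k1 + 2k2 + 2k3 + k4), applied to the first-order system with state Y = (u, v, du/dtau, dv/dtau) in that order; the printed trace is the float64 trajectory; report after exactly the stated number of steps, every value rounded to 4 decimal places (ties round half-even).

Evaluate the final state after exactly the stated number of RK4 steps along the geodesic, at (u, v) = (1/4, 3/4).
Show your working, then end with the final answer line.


f(Y) = (du/dtau, dv/dtau, -Gamma^u_ij Y'^i Y'^j, -Gamma^v_ij Y'^i Y'^j) with the Gammas evaluated at the stage position; h = 0.250000; intermediate values shown to 6 dp
step 0: u = 0.2500, v = 0.7500, du/dtau = -0.5000, dv/dtau = -0.1250
step 1:
  k1: at (u, v) = (0.250000, 0.750000), (du/dtau, dv/dtau) = (-0.500000, -0.125000); Gamma_uuu = 0.670807, Gamma_uuv = 0.447205, Gamma_uvv = -0.745342, Gamma_vuu = -0.596273, Gamma_vuv = -0.397516, Gamma_vvv = 0.662526; k1 = (-0.500000, -0.125000, -0.211957, 0.188406)
  k2: at (u, v) = (0.187500, 0.734375), (du/dtau, dv/dtau) = (-0.526495, -0.101449); Gamma_uuu = 0.646692, Gamma_uuv = 0.431128, Gamma_uvv = -0.718546, Gamma_vuu = -0.659957, Gamma_vuv = -0.439971, Gamma_vvv = 0.733286; k2 = (-0.526495, -0.101449, -0.217921, 0.222391)
  k3: at (u, v) = (0.184188, 0.737319), (du/dtau, dv/dtau) = (-0.527240, -0.097201); Gamma_uuu = 0.641862, Gamma_uuv = 0.427908, Gamma_uvv = -0.713180, Gamma_vuu = -0.661540, Gamma_vuv = -0.441027, Gamma_vvv = 0.735045; k3 = (-0.527240, -0.097201, -0.215547, 0.222155)
  k4: at (u, v) = (0.118190, 0.725700), (du/dtau, dv/dtau) = (-0.553887, -0.069461); Gamma_uuu = 0.600299, Gamma_uuv = 0.400199, Gamma_uvv = -0.666999, Gamma_vuu = -0.725496, Gamma_vuv = -0.483664, Gamma_vvv = 0.806107; k4 = (-0.553887, -0.069461, -0.211742, 0.255903)
  Y <- Y + (h/6)(k1 + 2k2 + 2k3 + k4): u = 0.1183, v = 0.7253, du/dtau = -0.5538, dv/dtau = -0.0694
step 2:
  k1: at (u, v) = (0.118277, 0.725343), (du/dtau, dv/dtau) = (-0.553776, -0.069442); Gamma_uuu = 0.600653, Gamma_uuv = 0.400435, Gamma_uvv = -0.667392, Gamma_vuu = -0.725653, Gamma_vuv = -0.483768, Gamma_vvv = 0.806281; k1 = (-0.553776, -0.069442, -0.211780, 0.255853)
  k2: at (u, v) = (0.049055, 0.716663), (du/dtau, dv/dtau) = (-0.580249, -0.037460); Gamma_uuu = 0.542157, Gamma_uuv = 0.361438, Gamma_uvv = -0.602397, Gamma_vuu = -0.785804, Gamma_vuv = -0.523869, Gamma_vvv = 0.873116; k2 = (-0.580249, -0.037460, -0.197406, 0.286120)
  k3: at (u, v) = (0.045746, 0.720661), (du/dtau, dv/dtau) = (-0.578452, -0.033677); Gamma_uuu = 0.536242, Gamma_uuv = 0.357494, Gamma_uvv = -0.595824, Gamma_vuu = -0.784956, Gamma_vuv = -0.523304, Gamma_vvv = 0.872174; k3 = (-0.578452, -0.033677, -0.192683, 0.282051)
  k4: at (u, v) = (-0.026336, 0.716924), (du/dtau, dv/dtau) = (-0.601947, 0.001071); Gamma_uuu = 0.461825, Gamma_uuv = 0.307883, Gamma_uvv = -0.513138, Gamma_vuu = -0.832548, Gamma_vuv = -0.555032, Gamma_vvv = 0.925053; k4 = (-0.601947, 0.001071, -0.166940, 0.300949)
  Y <- Y + (h/6)(k1 + 2k2 + 2k3 + k4): u = -0.0264, v = 0.7166, du/dtau = -0.6021, dv/dtau = 0.0011
step 3:
  k1: at (u, v) = (-0.026437, 0.716566), (du/dtau, dv/dtau) = (-0.602064, 0.001106); Gamma_uuu = 0.461876, Gamma_uuv = 0.307918, Gamma_uvv = -0.513196, Gamma_vuu = -0.832929, Gamma_vuv = -0.555286, Gamma_vvv = 0.925477; k1 = (-0.602064, 0.001106, -0.167011, 0.301180)
  k2: at (u, v) = (-0.101695, 0.716705), (du/dtau, dv/dtau) = (-0.622940, 0.038754); Gamma_uuu = 0.376373, Gamma_uuv = 0.250915, Gamma_uvv = -0.418192, Gamma_vuu = -0.864742, Gamma_vuv = -0.576495, Gamma_vvv = 0.960825; k2 = (-0.622940, 0.038754, -0.133310, 0.306289)
  k3: at (u, v) = (-0.104304, 0.721411), (du/dtau, dv/dtau) = (-0.618728, 0.039392); Gamma_uuu = 0.372248, Gamma_uuv = 0.248166, Gamma_uvv = -0.413609, Gamma_vuu = -0.860955, Gamma_vuv = -0.573970, Gamma_vvv = 0.956617; k3 = (-0.618728, 0.039392, -0.129767, 0.300131)
  k4: at (u, v) = (-0.181119, 0.726414), (du/dtau, dv/dtau) = (-0.634505, 0.076139); Gamma_uuu = 0.284932, Gamma_uuv = 0.189955, Gamma_uvv = -0.316591, Gamma_vuu = -0.872091, Gamma_vuv = -0.581394, Gamma_vvv = 0.968990; k4 = (-0.634505, 0.076139, -0.094524, 0.289309)
  Y <- Y + (h/6)(k1 + 2k2 + 2k3 + k4): u = -0.1814, v = 0.7263, du/dtau = -0.6349, dv/dtau = 0.0762

Answer: u = -0.1814, v = 0.7263, du/dtau = -0.6349, dv/dtau = 0.0762
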